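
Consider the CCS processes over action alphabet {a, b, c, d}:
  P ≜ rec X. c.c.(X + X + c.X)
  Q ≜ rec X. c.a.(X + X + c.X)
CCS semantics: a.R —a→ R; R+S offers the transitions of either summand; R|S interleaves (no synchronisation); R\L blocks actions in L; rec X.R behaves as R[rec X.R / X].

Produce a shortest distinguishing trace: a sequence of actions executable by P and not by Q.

cc

LTS(P): 3 reachable states
  s0 = rec X. c.c.(X + X + c.X) has moves —c→ s1
  s1 = c.((rec X. c.c.(X + X + c.X)) + (rec X. c.c.(X + X + c.X)) + c.(rec X. c.c.(X + X + c.X))) has moves —c→ s2
  s2 = (rec X. c.c.(X + X + c.X)) + (rec X. c.c.(X + X + c.X)) + c.(rec X. c.c.(X + X + c.X)) has moves —c→ s0, —c→ s1
LTS(Q): 3 reachable states
  t0 = rec X. c.a.(X + X + c.X) has moves —c→ t1
  t1 = a.((rec X. c.a.(X + X + c.X)) + (rec X. c.a.(X + X + c.X)) + c.(rec X. c.a.(X + X + c.X))) has moves —a→ t2
  t2 = (rec X. c.a.(X + X + c.X)) + (rec X. c.a.(X + X + c.X)) + c.(rec X. c.a.(X + X + c.X)) has moves —c→ t0, —c→ t1
Executing cc from P (initial set {s0}):
  step 1 (c): {s1}
  step 2 (c): {s2}
  P completes σ.
Executing cc from Q (initial set {t0}):
  step 1 (c): {t1}
  step 2 (c): no successor for Q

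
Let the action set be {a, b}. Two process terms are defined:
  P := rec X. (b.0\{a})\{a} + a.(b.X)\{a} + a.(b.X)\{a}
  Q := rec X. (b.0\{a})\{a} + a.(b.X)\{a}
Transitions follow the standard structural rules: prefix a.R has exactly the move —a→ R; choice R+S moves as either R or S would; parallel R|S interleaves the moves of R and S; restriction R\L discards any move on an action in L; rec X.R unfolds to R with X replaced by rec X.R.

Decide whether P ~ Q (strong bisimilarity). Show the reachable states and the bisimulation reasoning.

Reachable graph of P (5 states):
  m0 = rec X. (b.0\{a})\{a} + a.(b.X)\{a} + a.(b.X)\{a} → —a→ m1, —b→ m2
  m1 = (b.(rec X. (b.0\{a})\{a} + a.(b.X)\{a} + a.(b.X)\{a}))\{a} → —b→ m3
  m2 = 0\{a}\{a} → deadlocked
  m3 = (rec X. (b.0\{a})\{a} + a.(b.X)\{a} + a.(b.X)\{a})\{a} → —b→ m4
  m4 = 0\{a}\{a}\{a} → deadlocked
Reachable graph of Q (5 states):
  n0 = rec X. (b.0\{a})\{a} + a.(b.X)\{a} → —a→ n1, —b→ n2
  n1 = (b.(rec X. (b.0\{a})\{a} + a.(b.X)\{a}))\{a} → —b→ n3
  n2 = 0\{a}\{a} → deadlocked
  n3 = (rec X. (b.0\{a})\{a} + a.(b.X)\{a})\{a} → —b→ n4
  n4 = 0\{a}\{a}\{a} → deadlocked
Partition-refinement fixed point:
  B0 = {m0, n0}
  B1 = {m1, n1}
  B2 = {m3, n3}
  B3 = {m2, m4, n2, n4}
m0 ∈ B0, n0 ∈ B0 → same block

P ~ Q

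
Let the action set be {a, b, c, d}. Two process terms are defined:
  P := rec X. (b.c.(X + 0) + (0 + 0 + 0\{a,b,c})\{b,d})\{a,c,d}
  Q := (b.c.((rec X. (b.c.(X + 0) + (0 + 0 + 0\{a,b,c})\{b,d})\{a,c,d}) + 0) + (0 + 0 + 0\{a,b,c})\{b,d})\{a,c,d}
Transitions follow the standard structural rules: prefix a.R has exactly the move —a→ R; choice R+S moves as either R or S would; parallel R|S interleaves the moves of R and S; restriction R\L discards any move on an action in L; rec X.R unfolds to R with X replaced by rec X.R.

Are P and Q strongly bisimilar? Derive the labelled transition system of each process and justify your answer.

P ~ Q

P's transition system — 2 states:
  m0 = rec X. (b.c.(X + 0) + (0 + 0 + 0\{a,b,c})\{b,d})\{a,c,d} ⊢ ··b··> m1
  m1 = (c.((rec X. (b.c.(X + 0) + (0 + 0 + 0\{a,b,c})\{b,d})\{a,c,d}) + 0))\{a,c,d} ⊢ deadlocked
Q's transition system — 2 states:
  n0 = (b.c.((rec X. (b.c.(X + 0) + (0 + 0 + 0\{a,b,c})\{b,d})\{a,c,d}) + 0) + (0 + 0 + 0\{a,b,c})\{b,d})\{a,c,d} ⊢ ··b··> n1
  n1 = (c.((rec X. (b.c.(X + 0) + (0 + 0 + 0\{a,b,c})\{b,d})\{a,c,d}) + 0))\{a,c,d} ⊢ deadlocked
Coarsest stable partition (strong bisimilarity classes):
  B0 = {m0, n0}
  B1 = {m1, n1}
m0 ∈ B0, n0 ∈ B0 → same block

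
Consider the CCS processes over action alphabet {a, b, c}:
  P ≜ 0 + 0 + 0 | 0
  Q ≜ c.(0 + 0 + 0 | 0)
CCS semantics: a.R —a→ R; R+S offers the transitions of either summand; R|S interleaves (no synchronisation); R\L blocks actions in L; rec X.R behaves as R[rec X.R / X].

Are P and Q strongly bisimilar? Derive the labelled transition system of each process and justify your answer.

NO

LTS(P): 1 reachable states
  u0 = 0 + 0 + 0 | 0 ⊢ stopped
LTS(Q): 2 reachable states
  v0 = c.(0 + 0 + 0 | 0) ⊢ ··c··> v1
  v1 = 0 + 0 + 0 | 0 ⊢ stopped
Coarsest stable partition (strong bisimilarity classes):
  B0 = {u0, v1}
  B1 = {v0}
u0 ∈ B0, v0 ∈ B1 → different blocks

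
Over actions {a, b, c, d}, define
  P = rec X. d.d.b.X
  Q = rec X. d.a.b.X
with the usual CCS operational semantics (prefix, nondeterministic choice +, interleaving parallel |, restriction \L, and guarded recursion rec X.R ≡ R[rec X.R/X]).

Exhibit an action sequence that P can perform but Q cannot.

dd

LTS(P): 3 reachable states
  u0 = rec X. d.d.b.X :: -d-> u1
  u1 = d.b.(rec X. d.d.b.X) :: -d-> u2
  u2 = b.(rec X. d.d.b.X) :: -b-> u0
LTS(Q): 3 reachable states
  v0 = rec X. d.a.b.X :: -d-> v1
  v1 = a.b.(rec X. d.a.b.X) :: -a-> v2
  v2 = b.(rec X. d.a.b.X) :: -b-> v0
Executing dd from P (initial set {u0}):
  step 1 (d): {u1}
  step 2 (d): {u2}
  P completes σ.
Executing dd from Q (initial set {v0}):
  step 1 (d): {v1}
  step 2 (d): ∅ (Q stuck)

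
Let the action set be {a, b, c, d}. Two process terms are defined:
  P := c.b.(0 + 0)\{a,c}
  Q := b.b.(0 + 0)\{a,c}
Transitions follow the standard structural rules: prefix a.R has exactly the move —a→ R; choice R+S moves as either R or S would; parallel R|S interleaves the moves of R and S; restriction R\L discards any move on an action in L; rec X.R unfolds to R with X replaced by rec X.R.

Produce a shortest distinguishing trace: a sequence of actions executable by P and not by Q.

LTS(P): 3 reachable states
  s0 = c.b.(0 + 0)\{a,c} → --c--▸ s1
  s1 = b.(0 + 0)\{a,c} → --b--▸ s2
  s2 = (0 + 0)\{a,c} → stopped
LTS(Q): 3 reachable states
  t0 = b.b.(0 + 0)\{a,c} → --b--▸ t1
  t1 = b.(0 + 0)\{a,c} → --b--▸ t2
  t2 = (0 + 0)\{a,c} → stopped
Run σ = ⟨c⟩ on P: start {s0}
  after c @ step 1: {s1}
  — P admits the full trace.
Run σ = ⟨c⟩ on Q: start {t0}
  after c @ step 1: ∅  — Q cannot continue

c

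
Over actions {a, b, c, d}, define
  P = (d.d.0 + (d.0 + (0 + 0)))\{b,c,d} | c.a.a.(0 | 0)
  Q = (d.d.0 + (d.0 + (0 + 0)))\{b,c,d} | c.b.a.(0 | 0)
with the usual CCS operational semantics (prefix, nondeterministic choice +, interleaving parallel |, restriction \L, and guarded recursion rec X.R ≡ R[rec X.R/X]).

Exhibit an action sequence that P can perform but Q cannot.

ca

P's transition system — 4 states:
  s0 = (d.d.0 + (d.0 + (0 + 0)))\{b,c,d} | c.a.a.(0 | 0) → =c=> s1
  s1 = (d.d.0 + (d.0 + (0 + 0)))\{b,c,d} | a.a.(0 | 0) → =a=> s2
  s2 = (d.d.0 + (d.0 + (0 + 0)))\{b,c,d} | a.(0 | 0) → =a=> s3
  s3 = (d.d.0 + (d.0 + (0 + 0)))\{b,c,d} | (0 | 0) → deadlocked
Q's transition system — 4 states:
  t0 = (d.d.0 + (d.0 + (0 + 0)))\{b,c,d} | c.b.a.(0 | 0) → =c=> t1
  t1 = (d.d.0 + (d.0 + (0 + 0)))\{b,c,d} | b.a.(0 | 0) → =b=> t2
  t2 = (d.d.0 + (d.0 + (0 + 0)))\{b,c,d} | a.(0 | 0) → =a=> t3
  t3 = (d.d.0 + (d.0 + (0 + 0)))\{b,c,d} | (0 | 0) → deadlocked
Run σ = ⟨ca⟩ on P: start {s0}
  step 1 (c): {s1}
  step 2 (a): {s2}
  P completes σ.
Run σ = ⟨ca⟩ on Q: start {t0}
  step 1 (c): {t1}
  step 2 (a): ∅  — Q cannot continue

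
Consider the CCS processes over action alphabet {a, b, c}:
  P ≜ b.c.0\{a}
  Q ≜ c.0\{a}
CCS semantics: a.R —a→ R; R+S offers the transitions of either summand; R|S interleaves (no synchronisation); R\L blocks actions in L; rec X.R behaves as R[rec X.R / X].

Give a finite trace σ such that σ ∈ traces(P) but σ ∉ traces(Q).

b

LTS(P): 3 reachable states
  s0 = b.c.0\{a} → -b-> s1
  s1 = c.0\{a} → -c-> s2
  s2 = 0\{a} → stopped
LTS(Q): 2 reachable states
  t0 = c.0\{a} → -c-> t1
  t1 = 0\{a} → stopped
Executing b from P (initial set {s0}):
  step 1 (b): {s1}
  — P admits the full trace.
Executing b from Q (initial set {t0}):
  step 1 (b): ∅ (Q stuck)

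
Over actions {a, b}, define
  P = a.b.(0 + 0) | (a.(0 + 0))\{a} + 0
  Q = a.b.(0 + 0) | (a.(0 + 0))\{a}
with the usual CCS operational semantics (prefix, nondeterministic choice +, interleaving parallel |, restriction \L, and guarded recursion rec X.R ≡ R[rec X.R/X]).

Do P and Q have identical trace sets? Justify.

Reachable graph of P (3 states):
  u0 = a.b.(0 + 0) | (a.(0 + 0))\{a} + 0 | —a→ u1
  u1 = b.(0 + 0) | (a.(0 + 0))\{a} | —b→ u2
  u2 = (0 + 0) | (a.(0 + 0))\{a} | ·
Reachable graph of Q (3 states):
  v0 = a.b.(0 + 0) | (a.(0 + 0))\{a} | —a→ v1
  v1 = b.(0 + 0) | (a.(0 + 0))\{a} | —b→ v2
  v2 = (0 + 0) | (a.(0 + 0))\{a} | ·
Coarsest stable partition (strong bisimilarity classes):
  B0 = {u0, v0}
  B1 = {u1, v1}
  B2 = {u2, v2}
u0 ∈ B0, v0 ∈ B0 → same block
Bisimilar ⇒ trace-equivalent.

trace-equivalent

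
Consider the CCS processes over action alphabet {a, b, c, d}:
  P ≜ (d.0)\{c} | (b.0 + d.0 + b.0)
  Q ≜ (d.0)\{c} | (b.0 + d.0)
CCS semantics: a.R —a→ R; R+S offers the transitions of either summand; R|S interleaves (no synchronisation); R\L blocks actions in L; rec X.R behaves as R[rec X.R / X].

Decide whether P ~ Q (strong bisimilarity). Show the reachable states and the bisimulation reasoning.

Reachable graph of P (4 states):
  s0 = (d.0)\{c} | (b.0 + d.0 + b.0) | =b=> s1, =d=> s1, =d=> s2
  s1 = (d.0)\{c} | 0 | =d=> s3
  s2 = 0\{c} | (b.0 + d.0 + b.0) | =b=> s3, =d=> s3
  s3 = 0\{c} | 0 | stopped
Reachable graph of Q (4 states):
  t0 = (d.0)\{c} | (b.0 + d.0) | =b=> t1, =d=> t1, =d=> t2
  t1 = (d.0)\{c} | 0 | =d=> t3
  t2 = 0\{c} | (b.0 + d.0) | =b=> t3, =d=> t3
  t3 = 0\{c} | 0 | stopped
Coarsest stable partition (strong bisimilarity classes):
  B0 = {s0, t0}
  B1 = {s2, t2}
  B2 = {s3, t3}
  B3 = {s1, t1}
s0 ∈ B0, t0 ∈ B0 → same block

bisimilar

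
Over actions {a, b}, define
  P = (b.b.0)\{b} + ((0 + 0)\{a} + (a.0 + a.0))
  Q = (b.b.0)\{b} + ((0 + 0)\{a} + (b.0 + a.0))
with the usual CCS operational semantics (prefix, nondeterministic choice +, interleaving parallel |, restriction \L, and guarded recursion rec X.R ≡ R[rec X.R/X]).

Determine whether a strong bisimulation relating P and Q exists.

P's transition system — 2 states:
  s0 = (b.b.0)\{b} + ((0 + 0)\{a} + (a.0 + a.0)) | -a-> s1
  s1 = 0 | (no moves)
Q's transition system — 2 states:
  t0 = (b.b.0)\{b} + ((0 + 0)\{a} + (b.0 + a.0)) | -a-> t1, -b-> t1
  t1 = 0 | (no moves)
Partition-refinement fixed point:
  B0 = {s0}
  B1 = {s1, t1}
  B2 = {t0}
s0 ∈ B0, t0 ∈ B2 → different blocks

NO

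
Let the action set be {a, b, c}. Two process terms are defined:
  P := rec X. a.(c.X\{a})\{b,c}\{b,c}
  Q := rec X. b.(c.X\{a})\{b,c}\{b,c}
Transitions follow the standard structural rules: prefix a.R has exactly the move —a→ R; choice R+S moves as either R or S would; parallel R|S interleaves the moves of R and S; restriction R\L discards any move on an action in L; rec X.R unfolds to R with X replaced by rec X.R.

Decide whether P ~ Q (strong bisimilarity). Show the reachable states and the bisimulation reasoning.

Reachable graph of P (2 states):
  m0 = rec X. a.(c.X\{a})\{b,c}\{b,c} → -a-> m1
  m1 = (c.(rec X. a.(c.X\{a})\{b,c}\{b,c})\{a})\{b,c}\{b,c} → ·
Reachable graph of Q (2 states):
  n0 = rec X. b.(c.X\{a})\{b,c}\{b,c} → -b-> n1
  n1 = (c.(rec X. b.(c.X\{a})\{b,c}\{b,c})\{a})\{b,c}\{b,c} → ·
Coarsest stable partition (strong bisimilarity classes):
  B0 = {m0}
  B1 = {m1, n1}
  B2 = {n0}
m0 ∈ B0, n0 ∈ B2 → different blocks

not bisimilar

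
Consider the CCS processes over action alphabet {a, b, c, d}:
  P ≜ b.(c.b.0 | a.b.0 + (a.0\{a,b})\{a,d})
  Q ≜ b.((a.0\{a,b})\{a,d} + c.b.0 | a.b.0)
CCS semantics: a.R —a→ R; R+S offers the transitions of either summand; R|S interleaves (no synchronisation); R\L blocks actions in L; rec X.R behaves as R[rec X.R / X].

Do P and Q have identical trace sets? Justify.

traces(P) = traces(Q)

Reachable graph of P (10 states):
  p0 = b.(c.b.0 | a.b.0 + (a.0\{a,b})\{a,d}) ⊢ -b-> p1
  p1 = c.b.0 | a.b.0 + (a.0\{a,b})\{a,d} ⊢ -a-> p2, -c-> p3
  p2 = c.b.0 | b.0 ⊢ -b-> p4, -c-> p5
  p3 = b.0 | a.b.0 ⊢ -a-> p5, -b-> p6
  p4 = c.b.0 | 0 ⊢ -c-> p7
  p5 = b.0 | b.0 ⊢ -b-> p7, -b-> p8
  p6 = 0 | a.b.0 ⊢ -a-> p8
  p7 = b.0 | 0 ⊢ -b-> p9
  p8 = 0 | b.0 ⊢ -b-> p9
  p9 = 0 | 0 ⊢ ∅
Reachable graph of Q (10 states):
  q0 = b.((a.0\{a,b})\{a,d} + c.b.0 | a.b.0) ⊢ -b-> q1
  q1 = (a.0\{a,b})\{a,d} + c.b.0 | a.b.0 ⊢ -a-> q2, -c-> q3
  q2 = c.b.0 | b.0 ⊢ -b-> q4, -c-> q5
  q3 = b.0 | a.b.0 ⊢ -a-> q5, -b-> q6
  q4 = c.b.0 | 0 ⊢ -c-> q7
  q5 = b.0 | b.0 ⊢ -b-> q7, -b-> q8
  q6 = 0 | a.b.0 ⊢ -a-> q8
  q7 = b.0 | 0 ⊢ -b-> q9
  q8 = 0 | b.0 ⊢ -b-> q9
  q9 = 0 | 0 ⊢ ∅
Bisimilarity quotient blocks:
  B0 = {p0, q0}
  B1 = {p1, q1}
  B2 = {p3, q3}
  B3 = {p5, q5}
  B4 = {p7, p8, q7, q8}
  B5 = {p9, q9}
  B6 = {p6, q6}
  B7 = {p2, q2}
  B8 = {p4, q4}
p0 ∈ B0, q0 ∈ B0 → same block
Bisimilar ⇒ trace-equivalent.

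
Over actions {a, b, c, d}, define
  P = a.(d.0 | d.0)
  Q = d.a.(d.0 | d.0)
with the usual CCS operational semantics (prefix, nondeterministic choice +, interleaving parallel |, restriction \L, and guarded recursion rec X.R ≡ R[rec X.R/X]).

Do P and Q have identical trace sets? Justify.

NO — witness ⟨a⟩

Reachable graph of P (5 states):
  s0 = a.(d.0 | d.0) has moves --a--▸ s1
  s1 = d.0 | d.0 has moves --d--▸ s2, --d--▸ s3
  s2 = 0 | d.0 has moves --d--▸ s4
  s3 = d.0 | 0 has moves --d--▸ s4
  s4 = 0 | 0 has moves ·
Reachable graph of Q (6 states):
  t0 = d.a.(d.0 | d.0) has moves --d--▸ t1
  t1 = a.(d.0 | d.0) has moves --a--▸ t2
  t2 = d.0 | d.0 has moves --d--▸ t3, --d--▸ t4
  t3 = 0 | d.0 has moves --d--▸ t5
  t4 = d.0 | 0 has moves --d--▸ t5
  t5 = 0 | 0 has moves ·
Run σ = ⟨a⟩ on P: start {s0}
  step 1 (a): {s1}
  P completes σ.
Run σ = ⟨a⟩ on Q: start {t0}
  step 1 (a): no successor for Q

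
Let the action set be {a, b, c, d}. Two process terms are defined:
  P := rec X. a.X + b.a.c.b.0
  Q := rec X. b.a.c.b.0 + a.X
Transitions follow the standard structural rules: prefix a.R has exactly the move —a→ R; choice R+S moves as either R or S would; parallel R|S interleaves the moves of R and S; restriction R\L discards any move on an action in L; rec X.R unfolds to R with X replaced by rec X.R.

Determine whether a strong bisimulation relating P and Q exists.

LTS(P): 5 reachable states
  u0 = rec X. a.X + b.a.c.b.0 | =a=> u0, =b=> u1
  u1 = a.c.b.0 | =a=> u2
  u2 = c.b.0 | =c=> u3
  u3 = b.0 | =b=> u4
  u4 = 0 | deadlocked
LTS(Q): 5 reachable states
  v0 = rec X. b.a.c.b.0 + a.X | =a=> v0, =b=> v1
  v1 = a.c.b.0 | =a=> v2
  v2 = c.b.0 | =c=> v3
  v3 = b.0 | =b=> v4
  v4 = 0 | deadlocked
Bisimilarity quotient blocks:
  B0 = {u0, v0}
  B1 = {u1, v1}
  B2 = {u2, v2}
  B3 = {u3, v3}
  B4 = {u4, v4}
u0 ∈ B0, v0 ∈ B0 → same block

bisimilar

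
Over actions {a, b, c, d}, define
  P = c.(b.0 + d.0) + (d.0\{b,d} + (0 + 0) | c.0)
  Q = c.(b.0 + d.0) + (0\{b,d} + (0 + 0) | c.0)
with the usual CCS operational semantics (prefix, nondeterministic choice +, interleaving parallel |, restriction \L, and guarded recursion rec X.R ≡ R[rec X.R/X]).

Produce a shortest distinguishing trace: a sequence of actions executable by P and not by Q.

d

LTS(P): 5 reachable states
  p0 = c.(b.0 + d.0) + (d.0\{b,d} + (0 + 0) | c.0) :: --c--▸ p1, --c--▸ p2, --d--▸ p3
  p1 = (0 + 0) | 0 :: (no moves)
  p2 = b.0 + d.0 :: --b--▸ p4, --d--▸ p4
  p3 = 0\{b,d} :: (no moves)
  p4 = 0 :: (no moves)
LTS(Q): 4 reachable states
  q0 = c.(b.0 + d.0) + (0\{b,d} + (0 + 0) | c.0) :: --c--▸ q1, --c--▸ q2
  q1 = (0 + 0) | 0 :: (no moves)
  q2 = b.0 + d.0 :: --b--▸ q3, --d--▸ q3
  q3 = 0 :: (no moves)
Run σ = ⟨d⟩ on P: start {p0}
  after d @ step 1: {p3}
  — P admits the full trace.
Run σ = ⟨d⟩ on Q: start {q0}
  after d @ step 1: no successor for Q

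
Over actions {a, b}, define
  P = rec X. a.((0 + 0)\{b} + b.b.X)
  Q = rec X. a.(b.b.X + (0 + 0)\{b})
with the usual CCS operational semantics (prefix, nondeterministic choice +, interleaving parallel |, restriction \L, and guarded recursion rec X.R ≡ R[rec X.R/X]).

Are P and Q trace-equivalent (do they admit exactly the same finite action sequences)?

LTS(P): 3 reachable states
  p0 = rec X. a.((0 + 0)\{b} + b.b.X) → —a→ p1
  p1 = (0 + 0)\{b} + b.b.(rec X. a.((0 + 0)\{b} + b.b.X)) → —b→ p2
  p2 = b.(rec X. a.((0 + 0)\{b} + b.b.X)) → —b→ p0
LTS(Q): 3 reachable states
  q0 = rec X. a.(b.b.X + (0 + 0)\{b}) → —a→ q1
  q1 = b.b.(rec X. a.(b.b.X + (0 + 0)\{b})) + (0 + 0)\{b} → —b→ q2
  q2 = b.(rec X. a.(b.b.X + (0 + 0)\{b})) → —b→ q0
Bisimilarity quotient blocks:
  B0 = {p0, q0}
  B1 = {p1, q1}
  B2 = {p2, q2}
p0 ∈ B0, q0 ∈ B0 → same block
Bisimilar ⇒ trace-equivalent.

trace-equivalent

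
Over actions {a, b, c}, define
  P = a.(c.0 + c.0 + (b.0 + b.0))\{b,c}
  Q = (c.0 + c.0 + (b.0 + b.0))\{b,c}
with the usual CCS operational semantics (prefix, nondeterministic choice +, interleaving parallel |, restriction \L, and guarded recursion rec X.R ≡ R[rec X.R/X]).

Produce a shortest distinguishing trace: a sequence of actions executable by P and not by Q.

a

LTS(P): 2 reachable states
  u0 = a.(c.0 + c.0 + (b.0 + b.0))\{b,c} :: —a→ u1
  u1 = (c.0 + c.0 + (b.0 + b.0))\{b,c} :: ∅
LTS(Q): 1 reachable states
  v0 = (c.0 + c.0 + (b.0 + b.0))\{b,c} :: ∅
Executing a from P (initial set {u0}):
  after a @ step 1: {u1}
  P completes σ.
Executing a from Q (initial set {v0}):
  after a @ step 1: ∅ (Q stuck)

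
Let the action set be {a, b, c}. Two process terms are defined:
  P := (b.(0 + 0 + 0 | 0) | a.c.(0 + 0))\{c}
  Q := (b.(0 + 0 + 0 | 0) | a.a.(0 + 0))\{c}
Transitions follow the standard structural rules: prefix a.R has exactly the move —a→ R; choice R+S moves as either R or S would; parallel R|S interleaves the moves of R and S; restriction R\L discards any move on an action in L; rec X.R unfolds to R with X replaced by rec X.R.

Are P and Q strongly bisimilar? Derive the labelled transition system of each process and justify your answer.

LTS(P): 4 reachable states
  u0 = (b.(0 + 0 + 0 | 0) | a.c.(0 + 0))\{c} ⊢ =a=> u1, =b=> u2
  u1 = (b.(0 + 0 + 0 | 0) | c.(0 + 0))\{c} ⊢ =b=> u3
  u2 = ((0 + 0 + 0 | 0) | a.c.(0 + 0))\{c} ⊢ =a=> u3
  u3 = ((0 + 0 + 0 | 0) | c.(0 + 0))\{c} ⊢ stopped
LTS(Q): 6 reachable states
  v0 = (b.(0 + 0 + 0 | 0) | a.a.(0 + 0))\{c} ⊢ =a=> v1, =b=> v2
  v1 = (b.(0 + 0 + 0 | 0) | a.(0 + 0))\{c} ⊢ =a=> v3, =b=> v4
  v2 = ((0 + 0 + 0 | 0) | a.a.(0 + 0))\{c} ⊢ =a=> v4
  v3 = (b.(0 + 0 + 0 | 0) | (0 + 0))\{c} ⊢ =b=> v5
  v4 = ((0 + 0 + 0 | 0) | a.(0 + 0))\{c} ⊢ =a=> v5
  v5 = ((0 + 0 + 0 | 0) | (0 + 0))\{c} ⊢ stopped
Bisimilarity quotient blocks:
  B0 = {u0, v1}
  B1 = {u2, v4}
  B2 = {u3, v5}
  B3 = {u1, v3}
  B4 = {v0}
  B5 = {v2}
u0 ∈ B0, v0 ∈ B4 → different blocks

P ≁ Q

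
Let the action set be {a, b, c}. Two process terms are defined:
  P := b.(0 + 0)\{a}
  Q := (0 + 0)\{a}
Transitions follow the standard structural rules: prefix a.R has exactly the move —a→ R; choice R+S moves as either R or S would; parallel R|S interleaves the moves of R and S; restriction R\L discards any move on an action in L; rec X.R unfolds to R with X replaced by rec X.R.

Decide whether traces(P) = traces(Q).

traces(P) ≠ traces(Q) — witness ⟨b⟩

LTS(P): 2 reachable states
  p0 = b.(0 + 0)\{a} ⊢ ··b··> p1
  p1 = (0 + 0)\{a} ⊢ deadlocked
LTS(Q): 1 reachable states
  q0 = (0 + 0)\{a} ⊢ deadlocked
Trace ⟨b⟩ through P, begin at {p0}:
  [1] b ⇒ {p1}
  — P admits the full trace.
Trace ⟨b⟩ through Q, begin at {q0}:
  [1] b ⇒ ∅ (Q stuck)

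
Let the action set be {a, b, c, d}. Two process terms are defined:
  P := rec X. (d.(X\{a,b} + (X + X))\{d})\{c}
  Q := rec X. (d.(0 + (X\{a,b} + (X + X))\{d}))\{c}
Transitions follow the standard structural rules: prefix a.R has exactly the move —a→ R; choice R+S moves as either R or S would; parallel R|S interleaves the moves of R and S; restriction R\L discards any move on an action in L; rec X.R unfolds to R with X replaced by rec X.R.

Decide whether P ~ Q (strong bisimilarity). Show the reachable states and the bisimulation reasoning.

bisimilar

LTS(P): 2 reachable states
  p0 = rec X. (d.(X\{a,b} + (X + X))\{d})\{c} → —d→ p1
  p1 = ((rec X. (d.(X\{a,b} + (X + X))\{d})\{c})\{a,b} + ((rec X. (d.(X\{a,b} + (X + X))\{d})\{c}) + (rec X. (d.(X\{a,b} + (X + X))\{d})\{c})))\{d}\{c} → ·
LTS(Q): 2 reachable states
  q0 = rec X. (d.(0 + (X\{a,b} + (X + X))\{d}))\{c} → —d→ q1
  q1 = (0 + ((rec X. (d.(0 + (X\{a,b} + (X + X))\{d}))\{c})\{a,b} + ((rec X. (d.(0 + (X\{a,b} + (X + X))\{d}))\{c}) + (rec X. (d.(0 + (X\{a,b} + (X + X))\{d}))\{c})))\{d})\{c} → ·
Partition-refinement fixed point:
  B0 = {p0, q0}
  B1 = {p1, q1}
p0 ∈ B0, q0 ∈ B0 → same block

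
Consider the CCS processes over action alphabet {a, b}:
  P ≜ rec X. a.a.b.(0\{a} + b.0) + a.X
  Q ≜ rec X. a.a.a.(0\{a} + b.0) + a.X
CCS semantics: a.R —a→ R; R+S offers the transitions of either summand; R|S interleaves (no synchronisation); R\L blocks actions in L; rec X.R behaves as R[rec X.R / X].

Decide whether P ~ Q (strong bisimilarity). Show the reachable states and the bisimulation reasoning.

NO

LTS(P): 5 reachable states
  m0 = rec X. a.a.b.(0\{a} + b.0) + a.X | --a--▸ m0, --a--▸ m1
  m1 = a.b.(0\{a} + b.0) | --a--▸ m2
  m2 = b.(0\{a} + b.0) | --b--▸ m3
  m3 = 0\{a} + b.0 | --b--▸ m4
  m4 = 0 | deadlocked
LTS(Q): 5 reachable states
  n0 = rec X. a.a.a.(0\{a} + b.0) + a.X | --a--▸ n0, --a--▸ n1
  n1 = a.a.(0\{a} + b.0) | --a--▸ n2
  n2 = a.(0\{a} + b.0) | --a--▸ n3
  n3 = 0\{a} + b.0 | --b--▸ n4
  n4 = 0 | deadlocked
Coarsest stable partition (strong bisimilarity classes):
  B0 = {m0}
  B1 = {m1}
  B2 = {m2}
  B3 = {m3, n3}
  B4 = {m4, n4}
  B5 = {n0}
  B6 = {n1}
  B7 = {n2}
m0 ∈ B0, n0 ∈ B5 → different blocks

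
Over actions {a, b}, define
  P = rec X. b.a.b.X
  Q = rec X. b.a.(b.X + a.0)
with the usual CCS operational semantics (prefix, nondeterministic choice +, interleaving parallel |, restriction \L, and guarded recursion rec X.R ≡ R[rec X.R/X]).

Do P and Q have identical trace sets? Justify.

P's transition system — 3 states:
  p0 = rec X. b.a.b.X has moves --b--▸ p1
  p1 = a.b.(rec X. b.a.b.X) has moves --a--▸ p2
  p2 = b.(rec X. b.a.b.X) has moves --b--▸ p0
Q's transition system — 4 states:
  q0 = rec X. b.a.(b.X + a.0) has moves --b--▸ q1
  q1 = a.(b.(rec X. b.a.(b.X + a.0)) + a.0) has moves --a--▸ q2
  q2 = b.(rec X. b.a.(b.X + a.0)) + a.0 has moves --a--▸ q3, --b--▸ q0
  q3 = 0 has moves (no moves)
Trace ⟨baa⟩ through Q, begin at {q0}:
  after b @ step 1: {q1}
  after a @ step 2: {q2}
  after a @ step 3: {q3}
  — Q admits the full trace.
Trace ⟨baa⟩ through P, begin at {p0}:
  after b @ step 1: {p1}
  after a @ step 2: {p2}
  after a @ step 3: ∅  — P cannot continue

traces(P) ≠ traces(Q) — witness ⟨baa⟩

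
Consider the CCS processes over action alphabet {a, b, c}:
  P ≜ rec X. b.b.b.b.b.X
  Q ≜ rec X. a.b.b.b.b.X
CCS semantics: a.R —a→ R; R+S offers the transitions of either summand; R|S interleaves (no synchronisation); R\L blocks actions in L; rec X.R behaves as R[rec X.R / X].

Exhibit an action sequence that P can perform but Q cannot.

b

Reachable graph of P (5 states):
  s0 = rec X. b.b.b.b.b.X ⊢ =b=> s1
  s1 = b.b.b.b.(rec X. b.b.b.b.b.X) ⊢ =b=> s2
  s2 = b.b.b.(rec X. b.b.b.b.b.X) ⊢ =b=> s3
  s3 = b.b.(rec X. b.b.b.b.b.X) ⊢ =b=> s4
  s4 = b.(rec X. b.b.b.b.b.X) ⊢ =b=> s0
Reachable graph of Q (5 states):
  t0 = rec X. a.b.b.b.b.X ⊢ =a=> t1
  t1 = b.b.b.b.(rec X. a.b.b.b.b.X) ⊢ =b=> t2
  t2 = b.b.b.(rec X. a.b.b.b.b.X) ⊢ =b=> t3
  t3 = b.b.(rec X. a.b.b.b.b.X) ⊢ =b=> t4
  t4 = b.(rec X. a.b.b.b.b.X) ⊢ =b=> t0
Run σ = ⟨b⟩ on P: start {s0}
  step 1 (b): {s1}
  — P admits the full trace.
Run σ = ⟨b⟩ on Q: start {t0}
  step 1 (b): no successor for Q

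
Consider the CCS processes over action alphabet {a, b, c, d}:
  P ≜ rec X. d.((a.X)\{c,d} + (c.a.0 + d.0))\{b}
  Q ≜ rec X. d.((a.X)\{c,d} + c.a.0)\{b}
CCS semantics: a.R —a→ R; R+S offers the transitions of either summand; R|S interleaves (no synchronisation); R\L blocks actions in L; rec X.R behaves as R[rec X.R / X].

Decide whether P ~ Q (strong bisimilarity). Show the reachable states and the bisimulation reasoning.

LTS(P): 5 reachable states
  s0 = rec X. d.((a.X)\{c,d} + (c.a.0 + d.0))\{b} | —d→ s1
  s1 = ((a.(rec X. d.((a.X)\{c,d} + (c.a.0 + d.0))\{b}))\{c,d} + (c.a.0 + d.0))\{b} | —a→ s2, —c→ s3, —d→ s4
  s2 = (rec X. d.((a.X)\{c,d} + (c.a.0 + d.0))\{b})\{c,d}\{b} | ∅
  s3 = (a.0)\{b} | —a→ s4
  s4 = 0\{b} | ∅
LTS(Q): 5 reachable states
  t0 = rec X. d.((a.X)\{c,d} + c.a.0)\{b} | —d→ t1
  t1 = ((a.(rec X. d.((a.X)\{c,d} + c.a.0)\{b}))\{c,d} + c.a.0)\{b} | —a→ t2, —c→ t3
  t2 = (rec X. d.((a.X)\{c,d} + c.a.0)\{b})\{c,d}\{b} | ∅
  t3 = (a.0)\{b} | —a→ t4
  t4 = 0\{b} | ∅
Partition-refinement fixed point:
  B0 = {s0}
  B1 = {s1}
  B2 = {s2, s4, t2, t4}
  B3 = {s3, t3}
  B4 = {t0}
  B5 = {t1}
s0 ∈ B0, t0 ∈ B4 → different blocks

NO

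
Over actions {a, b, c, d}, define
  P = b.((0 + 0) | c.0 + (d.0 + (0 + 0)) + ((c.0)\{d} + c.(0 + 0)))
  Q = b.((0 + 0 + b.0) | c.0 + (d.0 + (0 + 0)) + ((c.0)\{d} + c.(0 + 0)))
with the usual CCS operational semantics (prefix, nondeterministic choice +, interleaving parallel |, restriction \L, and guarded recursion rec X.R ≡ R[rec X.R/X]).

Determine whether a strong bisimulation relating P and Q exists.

NO

Reachable graph of P (6 states):
  s0 = b.((0 + 0) | c.0 + (d.0 + (0 + 0)) + ((c.0)\{d} + c.(0 + 0))) has moves -b-> s1
  s1 = (0 + 0) | c.0 + (d.0 + (0 + 0)) + ((c.0)\{d} + c.(0 + 0)) has moves -c-> s2, -c-> s3, -c-> s4, -d-> s5
  s2 = (0 + 0) | 0 has moves ·
  s3 = 0 + 0 has moves ·
  s4 = 0\{d} has moves ·
  s5 = 0 has moves ·
Reachable graph of Q (8 states):
  t0 = b.((0 + 0 + b.0) | c.0 + (d.0 + (0 + 0)) + ((c.0)\{d} + c.(0 + 0))) has moves -b-> t1
  t1 = (0 + 0 + b.0) | c.0 + (d.0 + (0 + 0)) + ((c.0)\{d} + c.(0 + 0)) has moves -b-> t2, -c-> t3, -c-> t4, -c-> t5, -d-> t6
  t2 = 0 | c.0 has moves -c-> t7
  t3 = (0 + 0 + b.0) | 0 has moves -b-> t7
  t4 = 0 + 0 has moves ·
  t5 = 0\{d} has moves ·
  t6 = 0 has moves ·
  t7 = 0 | 0 has moves ·
Partition-refinement fixed point:
  B0 = {s0}
  B1 = {s1}
  B2 = {s2, s3, s4, s5, t4, t5, t6, t7}
  B3 = {t0}
  B4 = {t1}
  B5 = {t2}
  B6 = {t3}
s0 ∈ B0, t0 ∈ B3 → different blocks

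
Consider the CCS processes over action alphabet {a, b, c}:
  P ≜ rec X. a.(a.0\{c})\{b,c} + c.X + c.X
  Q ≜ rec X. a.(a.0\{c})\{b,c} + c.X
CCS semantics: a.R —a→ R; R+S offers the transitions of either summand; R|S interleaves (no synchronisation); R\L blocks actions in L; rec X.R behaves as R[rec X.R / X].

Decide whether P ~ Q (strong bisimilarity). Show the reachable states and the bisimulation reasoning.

Reachable graph of P (3 states):
  p0 = rec X. a.(a.0\{c})\{b,c} + c.X + c.X → --a--▸ p1, --c--▸ p0
  p1 = (a.0\{c})\{b,c} → --a--▸ p2
  p2 = 0\{c}\{b,c} → ∅
Reachable graph of Q (3 states):
  q0 = rec X. a.(a.0\{c})\{b,c} + c.X → --a--▸ q1, --c--▸ q0
  q1 = (a.0\{c})\{b,c} → --a--▸ q2
  q2 = 0\{c}\{b,c} → ∅
Partition-refinement fixed point:
  B0 = {p0, q0}
  B1 = {p1, q1}
  B2 = {p2, q2}
p0 ∈ B0, q0 ∈ B0 → same block

P ~ Q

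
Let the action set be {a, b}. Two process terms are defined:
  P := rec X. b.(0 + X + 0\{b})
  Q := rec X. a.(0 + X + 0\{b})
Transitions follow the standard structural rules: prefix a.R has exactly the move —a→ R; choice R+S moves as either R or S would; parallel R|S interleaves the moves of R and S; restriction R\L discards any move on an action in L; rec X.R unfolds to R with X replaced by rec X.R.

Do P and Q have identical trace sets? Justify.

LTS(P): 2 reachable states
  m0 = rec X. b.(0 + X + 0\{b}) ⊢ --b--▸ m1
  m1 = 0 + (rec X. b.(0 + X + 0\{b})) + 0\{b} ⊢ --b--▸ m1
LTS(Q): 2 reachable states
  n0 = rec X. a.(0 + X + 0\{b}) ⊢ --a--▸ n1
  n1 = 0 + (rec X. a.(0 + X + 0\{b})) + 0\{b} ⊢ --a--▸ n1
Trace ⟨b⟩ through P, begin at {m0}:
  [1] b ⇒ {m1}
  P completes σ.
Trace ⟨b⟩ through Q, begin at {n0}:
  [1] b ⇒ no successor for Q

trace-distinct — witness ⟨b⟩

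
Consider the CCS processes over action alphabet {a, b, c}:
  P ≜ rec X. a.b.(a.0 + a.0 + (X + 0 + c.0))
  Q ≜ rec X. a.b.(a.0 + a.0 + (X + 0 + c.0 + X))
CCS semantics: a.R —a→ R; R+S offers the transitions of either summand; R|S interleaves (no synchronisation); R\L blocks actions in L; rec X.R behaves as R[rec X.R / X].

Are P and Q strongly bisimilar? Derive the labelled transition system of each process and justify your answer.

P's transition system — 4 states:
  p0 = rec X. a.b.(a.0 + a.0 + (X + 0 + c.0)) | —a→ p1
  p1 = b.(a.0 + a.0 + ((rec X. a.b.(a.0 + a.0 + (X + 0 + c.0))) + 0 + c.0)) | —b→ p2
  p2 = a.0 + a.0 + ((rec X. a.b.(a.0 + a.0 + (X + 0 + c.0))) + 0 + c.0) | —a→ p1, —a→ p3, —c→ p3
  p3 = 0 | ∅
Q's transition system — 4 states:
  q0 = rec X. a.b.(a.0 + a.0 + (X + 0 + c.0 + X)) | —a→ q1
  q1 = b.(a.0 + a.0 + ((rec X. a.b.(a.0 + a.0 + (X + 0 + c.0 + X))) + 0 + c.0 + (rec X. a.b.(a.0 + a.0 + (X + 0 + c.0 + X))))) | —b→ q2
  q2 = a.0 + a.0 + ((rec X. a.b.(a.0 + a.0 + (X + 0 + c.0 + X))) + 0 + c.0 + (rec X. a.b.(a.0 + a.0 + (X + 0 + c.0 + X)))) | —a→ q1, —a→ q3, —c→ q3
  q3 = 0 | ∅
Partition-refinement fixed point:
  B0 = {p0, q0}
  B1 = {p1, q1}
  B2 = {p2, q2}
  B3 = {p3, q3}
p0 ∈ B0, q0 ∈ B0 → same block

YES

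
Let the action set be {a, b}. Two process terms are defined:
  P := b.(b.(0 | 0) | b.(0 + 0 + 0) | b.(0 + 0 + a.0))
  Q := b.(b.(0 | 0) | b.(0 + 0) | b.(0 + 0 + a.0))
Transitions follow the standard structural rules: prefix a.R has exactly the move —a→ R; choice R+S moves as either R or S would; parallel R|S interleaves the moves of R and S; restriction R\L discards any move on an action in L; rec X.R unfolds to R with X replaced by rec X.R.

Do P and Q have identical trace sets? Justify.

trace-equivalent

Reachable graph of P (13 states):
  u0 = b.(b.(0 | 0) | b.(0 + 0 + 0) | b.(0 + 0 + a.0)) | --b--▸ u1
  u1 = b.(0 | 0) | b.(0 + 0 + 0) | b.(0 + 0 + a.0) | --b--▸ u2, --b--▸ u3, --b--▸ u4
  u2 = 0 | 0 | b.(0 + 0 + 0) | b.(0 + 0 + a.0) | --b--▸ u5, --b--▸ u6
  u3 = b.(0 | 0) | (0 + 0 + 0) | b.(0 + 0 + a.0) | --b--▸ u5, --b--▸ u7
  u4 = b.(0 | 0) | b.(0 + 0 + 0) | (0 + 0 + a.0) | --a--▸ u8, --b--▸ u6, --b--▸ u7
  u5 = 0 | 0 | (0 + 0 + 0) | b.(0 + 0 + a.0) | --b--▸ u9
  u6 = 0 | 0 | b.(0 + 0 + 0) | (0 + 0 + a.0) | --a--▸ u10, --b--▸ u9
  u7 = b.(0 | 0) | (0 + 0 + 0) | (0 + 0 + a.0) | --a--▸ u11, --b--▸ u9
  u8 = b.(0 | 0) | b.(0 + 0 + 0) | 0 | --b--▸ u10, --b--▸ u11
  u9 = 0 | 0 | (0 + 0 + 0) | (0 + 0 + a.0) | --a--▸ u12
  u10 = 0 | 0 | b.(0 + 0 + 0) | 0 | --b--▸ u12
  u11 = b.(0 | 0) | (0 + 0 + 0) | 0 | --b--▸ u12
  u12 = 0 | 0 | (0 + 0 + 0) | 0 | stopped
Reachable graph of Q (13 states):
  v0 = b.(b.(0 | 0) | b.(0 + 0) | b.(0 + 0 + a.0)) | --b--▸ v1
  v1 = b.(0 | 0) | b.(0 + 0) | b.(0 + 0 + a.0) | --b--▸ v2, --b--▸ v3, --b--▸ v4
  v2 = 0 | 0 | b.(0 + 0) | b.(0 + 0 + a.0) | --b--▸ v5, --b--▸ v6
  v3 = b.(0 | 0) | (0 + 0) | b.(0 + 0 + a.0) | --b--▸ v5, --b--▸ v7
  v4 = b.(0 | 0) | b.(0 + 0) | (0 + 0 + a.0) | --a--▸ v8, --b--▸ v6, --b--▸ v7
  v5 = 0 | 0 | (0 + 0) | b.(0 + 0 + a.0) | --b--▸ v9
  v6 = 0 | 0 | b.(0 + 0) | (0 + 0 + a.0) | --a--▸ v10, --b--▸ v9
  v7 = b.(0 | 0) | (0 + 0) | (0 + 0 + a.0) | --a--▸ v11, --b--▸ v9
  v8 = b.(0 | 0) | b.(0 + 0) | 0 | --b--▸ v10, --b--▸ v11
  v9 = 0 | 0 | (0 + 0) | (0 + 0 + a.0) | --a--▸ v12
  v10 = 0 | 0 | b.(0 + 0) | 0 | --b--▸ v12
  v11 = b.(0 | 0) | (0 + 0) | 0 | --b--▸ v12
  v12 = 0 | 0 | (0 + 0) | 0 | stopped
Partition-refinement fixed point:
  B0 = {u0, v0}
  B1 = {u1, v1}
  B2 = {u4, v4}
  B3 = {u6, u7, v6, v7}
  B4 = {u9, v9}
  B5 = {u12, v12}
  B6 = {u10, u11, v10, v11}
  B7 = {u8, v8}
  B8 = {u2, u3, v2, v3}
  B9 = {u5, v5}
u0 ∈ B0, v0 ∈ B0 → same block
Bisimilar ⇒ trace-equivalent.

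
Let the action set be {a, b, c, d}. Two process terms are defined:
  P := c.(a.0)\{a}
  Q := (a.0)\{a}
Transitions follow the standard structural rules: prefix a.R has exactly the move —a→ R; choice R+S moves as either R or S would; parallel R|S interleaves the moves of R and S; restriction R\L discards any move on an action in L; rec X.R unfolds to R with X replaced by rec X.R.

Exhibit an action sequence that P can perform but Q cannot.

Reachable graph of P (2 states):
  m0 = c.(a.0)\{a} → =c=> m1
  m1 = (a.0)\{a} → stopped
Reachable graph of Q (1 states):
  n0 = (a.0)\{a} → stopped
Executing c from P (initial set {m0}):
  step 1 (c): {m1}
  ✓ P
Executing c from Q (initial set {n0}):
  step 1 (c): ∅ (Q stuck)

c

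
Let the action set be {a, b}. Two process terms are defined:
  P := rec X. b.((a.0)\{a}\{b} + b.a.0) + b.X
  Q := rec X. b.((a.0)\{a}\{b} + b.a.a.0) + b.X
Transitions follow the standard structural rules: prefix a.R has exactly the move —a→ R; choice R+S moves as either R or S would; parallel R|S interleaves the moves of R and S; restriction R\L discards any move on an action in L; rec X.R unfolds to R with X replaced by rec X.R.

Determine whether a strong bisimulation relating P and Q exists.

not bisimilar

Reachable graph of P (4 states):
  u0 = rec X. b.((a.0)\{a}\{b} + b.a.0) + b.X has moves ··b··> u0, ··b··> u1
  u1 = (a.0)\{a}\{b} + b.a.0 has moves ··b··> u2
  u2 = a.0 has moves ··a··> u3
  u3 = 0 has moves deadlocked
Reachable graph of Q (5 states):
  v0 = rec X. b.((a.0)\{a}\{b} + b.a.a.0) + b.X has moves ··b··> v0, ··b··> v1
  v1 = (a.0)\{a}\{b} + b.a.a.0 has moves ··b··> v2
  v2 = a.a.0 has moves ··a··> v3
  v3 = a.0 has moves ··a··> v4
  v4 = 0 has moves deadlocked
Bisimilarity quotient blocks:
  B0 = {u0}
  B1 = {u1}
  B2 = {u2, v3}
  B3 = {u3, v4}
  B4 = {v0}
  B5 = {v1}
  B6 = {v2}
u0 ∈ B0, v0 ∈ B4 → different blocks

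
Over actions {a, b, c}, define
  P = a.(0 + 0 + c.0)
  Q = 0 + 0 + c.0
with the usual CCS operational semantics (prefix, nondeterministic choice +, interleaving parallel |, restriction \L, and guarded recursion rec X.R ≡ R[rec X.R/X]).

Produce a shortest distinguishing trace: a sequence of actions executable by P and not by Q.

a

LTS(P): 3 reachable states
  m0 = a.(0 + 0 + c.0) ⊢ ··a··> m1
  m1 = 0 + 0 + c.0 ⊢ ··c··> m2
  m2 = 0 ⊢ stopped
LTS(Q): 2 reachable states
  n0 = 0 + 0 + c.0 ⊢ ··c··> n1
  n1 = 0 ⊢ stopped
Run σ = ⟨a⟩ on P: start {m0}
  step 1 (a): {m1}
  ✓ P
Run σ = ⟨a⟩ on Q: start {n0}
  step 1 (a): ∅ (Q stuck)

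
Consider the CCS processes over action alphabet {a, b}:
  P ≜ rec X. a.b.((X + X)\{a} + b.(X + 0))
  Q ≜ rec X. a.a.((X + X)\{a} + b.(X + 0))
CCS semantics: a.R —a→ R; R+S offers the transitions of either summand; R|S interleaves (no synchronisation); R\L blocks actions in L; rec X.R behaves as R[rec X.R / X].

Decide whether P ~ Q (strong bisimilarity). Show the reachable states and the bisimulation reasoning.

LTS(P): 4 reachable states
  p0 = rec X. a.b.((X + X)\{a} + b.(X + 0)) :: -a-> p1
  p1 = b.(((rec X. a.b.((X + X)\{a} + b.(X + 0))) + (rec X. a.b.((X + X)\{a} + b.(X + 0))))\{a} + b.((rec X. a.b.((X + X)\{a} + b.(X + 0))) + 0)) :: -b-> p2
  p2 = ((rec X. a.b.((X + X)\{a} + b.(X + 0))) + (rec X. a.b.((X + X)\{a} + b.(X + 0))))\{a} + b.((rec X. a.b.((X + X)\{a} + b.(X + 0))) + 0) :: -b-> p3
  p3 = (rec X. a.b.((X + X)\{a} + b.(X + 0))) + 0 :: -a-> p1
LTS(Q): 4 reachable states
  q0 = rec X. a.a.((X + X)\{a} + b.(X + 0)) :: -a-> q1
  q1 = a.(((rec X. a.a.((X + X)\{a} + b.(X + 0))) + (rec X. a.a.((X + X)\{a} + b.(X + 0))))\{a} + b.((rec X. a.a.((X + X)\{a} + b.(X + 0))) + 0)) :: -a-> q2
  q2 = ((rec X. a.a.((X + X)\{a} + b.(X + 0))) + (rec X. a.a.((X + X)\{a} + b.(X + 0))))\{a} + b.((rec X. a.a.((X + X)\{a} + b.(X + 0))) + 0) :: -b-> q3
  q3 = (rec X. a.a.((X + X)\{a} + b.(X + 0))) + 0 :: -a-> q1
Bisimilarity quotient blocks:
  B0 = {p0, p3}
  B1 = {p1}
  B2 = {p2}
  B3 = {q0, q3}
  B4 = {q1}
  B5 = {q2}
p0 ∈ B0, q0 ∈ B3 → different blocks

P ≁ Q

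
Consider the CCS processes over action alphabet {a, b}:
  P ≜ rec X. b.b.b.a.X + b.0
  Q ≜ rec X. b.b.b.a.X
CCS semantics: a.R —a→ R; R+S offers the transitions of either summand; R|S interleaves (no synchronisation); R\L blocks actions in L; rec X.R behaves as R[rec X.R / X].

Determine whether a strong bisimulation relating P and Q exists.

Reachable graph of P (5 states):
  p0 = rec X. b.b.b.a.X + b.0 :: -b-> p1, -b-> p2
  p1 = 0 :: deadlocked
  p2 = b.b.a.(rec X. b.b.b.a.X + b.0) :: -b-> p3
  p3 = b.a.(rec X. b.b.b.a.X + b.0) :: -b-> p4
  p4 = a.(rec X. b.b.b.a.X + b.0) :: -a-> p0
Reachable graph of Q (4 states):
  q0 = rec X. b.b.b.a.X :: -b-> q1
  q1 = b.b.a.(rec X. b.b.b.a.X) :: -b-> q2
  q2 = b.a.(rec X. b.b.b.a.X) :: -b-> q3
  q3 = a.(rec X. b.b.b.a.X) :: -a-> q0
Coarsest stable partition (strong bisimilarity classes):
  B0 = {p0}
  B1 = {p1}
  B2 = {p2}
  B3 = {p3}
  B4 = {p4}
  B5 = {q0}
  B6 = {q1}
  B7 = {q2}
  B8 = {q3}
p0 ∈ B0, q0 ∈ B5 → different blocks

NO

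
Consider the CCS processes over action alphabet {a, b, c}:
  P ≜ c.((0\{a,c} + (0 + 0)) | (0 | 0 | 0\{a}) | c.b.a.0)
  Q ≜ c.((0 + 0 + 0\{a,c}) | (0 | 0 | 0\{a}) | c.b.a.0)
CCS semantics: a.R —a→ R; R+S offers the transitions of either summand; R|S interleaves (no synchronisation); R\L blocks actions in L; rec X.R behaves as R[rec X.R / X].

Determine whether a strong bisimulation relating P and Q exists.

P ~ Q

P's transition system — 5 states:
  s0 = c.((0\{a,c} + (0 + 0)) | (0 | 0 | 0\{a}) | c.b.a.0) :: =c=> s1
  s1 = (0\{a,c} + (0 + 0)) | (0 | 0 | 0\{a}) | c.b.a.0 :: =c=> s2
  s2 = (0\{a,c} + (0 + 0)) | (0 | 0 | 0\{a}) | b.a.0 :: =b=> s3
  s3 = (0\{a,c} + (0 + 0)) | (0 | 0 | 0\{a}) | a.0 :: =a=> s4
  s4 = (0\{a,c} + (0 + 0)) | (0 | 0 | 0\{a}) | 0 :: deadlocked
Q's transition system — 5 states:
  t0 = c.((0 + 0 + 0\{a,c}) | (0 | 0 | 0\{a}) | c.b.a.0) :: =c=> t1
  t1 = (0 + 0 + 0\{a,c}) | (0 | 0 | 0\{a}) | c.b.a.0 :: =c=> t2
  t2 = (0 + 0 + 0\{a,c}) | (0 | 0 | 0\{a}) | b.a.0 :: =b=> t3
  t3 = (0 + 0 + 0\{a,c}) | (0 | 0 | 0\{a}) | a.0 :: =a=> t4
  t4 = (0 + 0 + 0\{a,c}) | (0 | 0 | 0\{a}) | 0 :: deadlocked
Partition-refinement fixed point:
  B0 = {s0, t0}
  B1 = {s1, t1}
  B2 = {s2, t2}
  B3 = {s3, t3}
  B4 = {s4, t4}
s0 ∈ B0, t0 ∈ B0 → same block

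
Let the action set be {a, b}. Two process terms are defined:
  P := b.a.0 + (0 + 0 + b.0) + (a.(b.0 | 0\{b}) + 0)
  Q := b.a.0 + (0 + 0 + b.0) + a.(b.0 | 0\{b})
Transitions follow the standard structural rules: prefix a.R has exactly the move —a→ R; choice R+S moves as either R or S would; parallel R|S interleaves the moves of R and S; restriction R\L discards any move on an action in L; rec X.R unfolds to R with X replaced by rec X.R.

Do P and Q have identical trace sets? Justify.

trace-equivalent

P's transition system — 5 states:
  m0 = b.a.0 + (0 + 0 + b.0) + (a.(b.0 | 0\{b}) + 0) ⊢ -a-> m1, -b-> m2, -b-> m3
  m1 = b.0 | 0\{b} ⊢ -b-> m4
  m2 = 0 ⊢ ∅
  m3 = a.0 ⊢ -a-> m2
  m4 = 0 | 0\{b} ⊢ ∅
Q's transition system — 5 states:
  n0 = b.a.0 + (0 + 0 + b.0) + a.(b.0 | 0\{b}) ⊢ -a-> n1, -b-> n2, -b-> n3
  n1 = b.0 | 0\{b} ⊢ -b-> n4
  n2 = 0 ⊢ ∅
  n3 = a.0 ⊢ -a-> n2
  n4 = 0 | 0\{b} ⊢ ∅
Coarsest stable partition (strong bisimilarity classes):
  B0 = {m0, n0}
  B1 = {m3, n3}
  B2 = {m2, m4, n2, n4}
  B3 = {m1, n1}
m0 ∈ B0, n0 ∈ B0 → same block
Bisimilar ⇒ trace-equivalent.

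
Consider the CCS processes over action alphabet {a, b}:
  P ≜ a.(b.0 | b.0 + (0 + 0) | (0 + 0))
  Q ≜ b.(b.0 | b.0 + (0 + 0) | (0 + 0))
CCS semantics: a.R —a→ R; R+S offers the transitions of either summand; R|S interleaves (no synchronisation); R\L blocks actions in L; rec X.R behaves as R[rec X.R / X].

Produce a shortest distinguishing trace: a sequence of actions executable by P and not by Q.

P's transition system — 5 states:
  m0 = a.(b.0 | b.0 + (0 + 0) | (0 + 0)) :: --a--▸ m1
  m1 = b.0 | b.0 + (0 + 0) | (0 + 0) :: --b--▸ m2, --b--▸ m3
  m2 = 0 | b.0 :: --b--▸ m4
  m3 = b.0 | 0 :: --b--▸ m4
  m4 = 0 | 0 :: stopped
Q's transition system — 5 states:
  n0 = b.(b.0 | b.0 + (0 + 0) | (0 + 0)) :: --b--▸ n1
  n1 = b.0 | b.0 + (0 + 0) | (0 + 0) :: --b--▸ n2, --b--▸ n3
  n2 = 0 | b.0 :: --b--▸ n4
  n3 = b.0 | 0 :: --b--▸ n4
  n4 = 0 | 0 :: stopped
Trace ⟨a⟩ through P, begin at {m0}:
  after a @ step 1: {m1}
  — P admits the full trace.
Trace ⟨a⟩ through Q, begin at {n0}:
  after a @ step 1: no successor for Q

a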